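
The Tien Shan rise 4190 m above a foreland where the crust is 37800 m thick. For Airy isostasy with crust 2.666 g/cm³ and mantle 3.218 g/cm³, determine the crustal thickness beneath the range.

62200 m

Root depth r = h ρ_c / (ρ_m − ρ_c) = 4190 m × 2.666 / 0.552 = 20240 m.
Total thickness = T + h + r = 37800 m + 4190 m + 20240 m = 62200 m.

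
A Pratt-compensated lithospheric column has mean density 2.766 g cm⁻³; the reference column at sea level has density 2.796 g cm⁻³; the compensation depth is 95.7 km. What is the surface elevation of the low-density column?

ρ_ref D = ρ (D + h) → h = D (ρ_ref − ρ)/ρ.
h = 95.7 km × (2.796 − 2.766)/2.766 = 1.04 km.

1.04 km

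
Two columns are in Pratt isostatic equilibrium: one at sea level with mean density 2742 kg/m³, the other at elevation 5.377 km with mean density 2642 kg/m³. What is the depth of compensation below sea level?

ρ_ref D = ρ (D + h) → D (ρ_ref − ρ) = ρ h.
D = ρ h/(ρ_ref − ρ) = 2642 × 5.377 km/(2742 − 2642) = 142 km.

142 km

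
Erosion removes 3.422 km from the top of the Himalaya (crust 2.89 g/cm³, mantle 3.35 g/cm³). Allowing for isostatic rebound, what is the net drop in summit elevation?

0.47 km

Rebound u = e ρ_c/ρ_m = 3.422 km × 2.89/3.35 = 2.952 km.
Net surface drop = e − u = 3.422 km − 2.952 km = e (ρ_m − ρ_c)/ρ_m = 0.47 km.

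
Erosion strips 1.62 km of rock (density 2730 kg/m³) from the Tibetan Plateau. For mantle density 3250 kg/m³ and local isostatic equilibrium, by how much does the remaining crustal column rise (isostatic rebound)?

Unloading: uplift u = e ρ_c/ρ_m = 1.62 km × 2730/3250 = 1.36 km.

1.36 km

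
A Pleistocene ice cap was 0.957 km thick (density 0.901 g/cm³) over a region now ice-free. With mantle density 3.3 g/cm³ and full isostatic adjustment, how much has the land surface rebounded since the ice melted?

0.261 km

Removing the load lets mantle flow back in; uplift u satisfies ρ_ice t = ρ_m u.
u = t ρ_ice/ρ_m = 0.957 km × 0.901/3.3 = 0.261 km.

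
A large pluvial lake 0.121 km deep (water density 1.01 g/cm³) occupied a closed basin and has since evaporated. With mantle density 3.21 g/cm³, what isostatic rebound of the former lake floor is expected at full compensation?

u = d ρ_w/ρ_m = 0.121 km × 1.01/3.21 = 0.0381 km.

0.0381 km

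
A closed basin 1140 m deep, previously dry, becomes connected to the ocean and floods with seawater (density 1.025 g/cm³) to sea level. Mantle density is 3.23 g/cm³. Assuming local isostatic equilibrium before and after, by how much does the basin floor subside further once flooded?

After flooding the water column is d + s deep. Its weight must equal the weight of mantle displaced by the extra subsidence s: (d + s) ρ_w = s ρ_m.
s = d ρ_w / (ρ_m − ρ_w) = 1140 m × 1.025/(3.23 − 1.025) = 530 m.

530 m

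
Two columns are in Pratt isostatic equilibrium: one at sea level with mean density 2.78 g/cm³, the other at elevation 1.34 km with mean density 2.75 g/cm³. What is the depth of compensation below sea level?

123 km

ρ_ref D = ρ (D + h) → D (ρ_ref − ρ) = ρ h.
D = ρ h/(ρ_ref − ρ) = 2.75 × 1.34 km/(2.78 − 2.75) = 123 km.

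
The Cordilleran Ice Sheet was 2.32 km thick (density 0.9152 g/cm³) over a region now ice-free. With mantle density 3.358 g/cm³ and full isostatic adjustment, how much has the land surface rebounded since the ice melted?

Removing the load lets mantle flow back in; uplift u satisfies ρ_ice t = ρ_m u.
u = t ρ_ice/ρ_m = 2.32 km × 0.9152/3.358 = 0.632 km.

0.632 km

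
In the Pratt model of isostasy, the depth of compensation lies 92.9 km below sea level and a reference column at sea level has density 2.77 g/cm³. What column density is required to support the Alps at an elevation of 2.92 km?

2.69 g/cm³

Pratt balance: ρ_ref D = ρ (D + h).
ρ = ρ_ref D/(D + h) = 2.77 × 92.9 km/(92.9 km + 2.92 km) = 2.69 g/cm³.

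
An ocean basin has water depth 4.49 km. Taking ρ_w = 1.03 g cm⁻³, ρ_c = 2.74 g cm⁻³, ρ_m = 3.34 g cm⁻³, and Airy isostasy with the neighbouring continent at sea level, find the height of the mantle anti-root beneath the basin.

In Airy isostatic equilibrium: replacing crust with seawater at the top is compensated by replacing crust with mantle at the base: d (ρ_c − ρ_w) = a (ρ_m − ρ_c).
a = d (ρ_c − ρ_w)/(ρ_m − ρ_c) = 4.49 km × 1.71/0.6 = 12.8 km.

12.8 km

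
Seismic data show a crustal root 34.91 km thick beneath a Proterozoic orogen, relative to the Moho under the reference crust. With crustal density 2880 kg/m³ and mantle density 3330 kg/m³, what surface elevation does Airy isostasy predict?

5.45 km

Balancing pressure at the compensation depth: ρ_c h = (ρ_m − ρ_c) r.
h = r (ρ_m − ρ_c) / ρ_c = 34.91 km × (3330 − 2880) / 2880 = 5.45 km.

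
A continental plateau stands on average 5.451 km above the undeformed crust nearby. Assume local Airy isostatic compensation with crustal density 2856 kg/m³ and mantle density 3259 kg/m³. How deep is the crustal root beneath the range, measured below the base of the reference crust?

Isostatic balance requires: the weight of the topography is balanced by the buoyancy of the root, ρ_c h = (ρ_m − ρ_c) r.
r = h · ρ_c / (ρ_m − ρ_c) = 5.451 km × 2856 / (3259 − 2856) = 38.6 km.

38.6 km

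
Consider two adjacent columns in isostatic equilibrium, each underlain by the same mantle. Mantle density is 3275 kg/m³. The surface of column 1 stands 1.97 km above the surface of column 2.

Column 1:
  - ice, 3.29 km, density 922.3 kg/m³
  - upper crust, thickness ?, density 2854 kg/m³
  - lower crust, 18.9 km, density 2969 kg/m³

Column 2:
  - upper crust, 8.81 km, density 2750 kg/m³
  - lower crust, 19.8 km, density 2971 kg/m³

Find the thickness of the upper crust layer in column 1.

8.49 km

Take the compensation level at the base of the deeper column (depth z_c below the surface of column 1) and equate Σ ρ_i t_i down to z_c; mantle fills any gap and the z_c terms cancel.
Column 1: 3.29×922.3 + x×2854 + 18.9×2969 + (z_c − 22.19 − x)×3275
Column 2: 1.97×0 + 8.81×2750 + 19.8×2971 + (z_c − 1.97 − 28.61)×3275
The z_c×3275 term appears on both sides and cancels. Collect the known terms of each column as K = Σ(ρt)_known − 3275 × (depth of known layers): K_1 = 59148.467 − 3275×22.19 = −13523.783; K_2 = 83053.3 − 3275×(1.97 + 28.61) = −17096.2.
Balance: K_1 − x×(3275 − 2854) = K_2, so x = (K_1 − K_2)/(3275 − 2854) = 3572.42/421 = 8.49 km.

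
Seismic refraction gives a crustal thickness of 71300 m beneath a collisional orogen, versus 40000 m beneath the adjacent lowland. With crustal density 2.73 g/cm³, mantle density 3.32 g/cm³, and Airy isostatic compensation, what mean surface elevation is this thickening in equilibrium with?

5560 m

Excess crust Δ = 71300 m − 40000 m = 31300 m, split between elevation h and root r with h + r = Δ.
Airy balance ρ_c h = (ρ_m − ρ_c) r gives r = h ρ_c/(ρ_m − ρ_c), so h (1 + ρ_c/(ρ_m − ρ_c)) = Δ, i.e. h = Δ (ρ_m − ρ_c)/ρ_m.
h = 31300 m × 0.59/3.32 = 5560 m.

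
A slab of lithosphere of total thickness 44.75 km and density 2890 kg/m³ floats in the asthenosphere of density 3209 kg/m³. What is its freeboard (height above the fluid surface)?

4.45 km

Floating equilibrium: submerged depth d = t ρ_obj/ρ_fluid = 44.75 km × 2890/3209 = 40.3 km.
Freeboard = t − d = 44.75 km − 40.3 km = 4.45 km.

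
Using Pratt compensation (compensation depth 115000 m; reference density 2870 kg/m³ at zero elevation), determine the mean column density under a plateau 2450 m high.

2810 kg/m³

Pratt balance: ρ_ref D = ρ (D + h).
ρ = ρ_ref D/(D + h) = 2870 × 115000 m/(115000 m + 2450 m) = 2810 kg/m³.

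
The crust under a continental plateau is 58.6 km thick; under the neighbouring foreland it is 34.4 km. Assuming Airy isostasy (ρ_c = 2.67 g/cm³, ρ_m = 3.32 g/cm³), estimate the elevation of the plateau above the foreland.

4.74 km

Excess crust Δ = 58.6 km − 34.4 km = 24.2 km, split between elevation h and root r with h + r = Δ.
Airy balance ρ_c h = (ρ_m − ρ_c) r gives r = h ρ_c/(ρ_m − ρ_c), so h (1 + ρ_c/(ρ_m − ρ_c)) = Δ, i.e. h = Δ (ρ_m − ρ_c)/ρ_m.
h = 24.2 km × 0.65/3.32 = 4.74 km.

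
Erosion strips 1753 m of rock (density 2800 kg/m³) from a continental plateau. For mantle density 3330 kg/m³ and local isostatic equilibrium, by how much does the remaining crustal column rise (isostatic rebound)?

Unloading: uplift u = e ρ_c/ρ_m = 1753 m × 2800/3330 = 1470 m.

1470 m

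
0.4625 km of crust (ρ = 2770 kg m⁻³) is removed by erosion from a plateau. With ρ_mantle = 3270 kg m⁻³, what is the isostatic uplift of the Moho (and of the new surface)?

0.392 km

Unloading: uplift u = e ρ_c/ρ_m = 0.4625 km × 2770/3270 = 0.392 km.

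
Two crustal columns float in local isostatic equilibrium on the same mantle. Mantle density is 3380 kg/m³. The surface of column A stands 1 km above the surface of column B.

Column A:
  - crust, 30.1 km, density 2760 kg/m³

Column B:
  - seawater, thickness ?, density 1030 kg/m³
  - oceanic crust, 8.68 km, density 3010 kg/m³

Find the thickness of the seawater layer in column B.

Take the compensation level at the base of the deeper column (depth z_c below the surface of column A) and equate Σ ρ_i t_i down to z_c; mantle fills any gap and the z_c terms cancel.
Column A: 30.1×2760 + (z_c − 30.1)×3380
Column B: 1×0 + x×1030 + 8.68×3010 + (z_c − 1 − 8.68 − x)×3380
The z_c×3380 term appears on both sides and cancels. Collect the known terms of each column as K = Σ(ρt)_known − 3380 × (depth of known layers): K_A = 83076 − 3380×30.1 = −18662; K_B = 26126.8 − 3380×(1 + 8.68) = −6591.6.
Balance: K_A = K_B − x×(3380 − 1030), so x = (K_B − K_A)/(3380 − 1030) = 12070.4/2350 = 5.14 km.

5.14 km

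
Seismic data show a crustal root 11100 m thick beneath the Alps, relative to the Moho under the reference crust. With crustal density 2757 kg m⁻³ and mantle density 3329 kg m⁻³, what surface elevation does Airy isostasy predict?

2300 m

By Archimedes' principle applied to the lithosphere: ρ_c h = (ρ_m − ρ_c) r.
h = r (ρ_m − ρ_c) / ρ_c = 11100 m × (3329 − 2757) / 2757 = 2300 m.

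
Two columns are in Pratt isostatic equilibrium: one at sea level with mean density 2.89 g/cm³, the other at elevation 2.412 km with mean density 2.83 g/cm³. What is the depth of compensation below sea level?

ρ_ref D = ρ (D + h) → D (ρ_ref − ρ) = ρ h.
D = ρ h/(ρ_ref − ρ) = 2.83 × 2.412 km/(2.89 − 2.83) = 114 km.

114 km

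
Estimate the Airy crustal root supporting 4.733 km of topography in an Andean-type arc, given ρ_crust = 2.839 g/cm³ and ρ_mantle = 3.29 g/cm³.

Equating mass per unit area of the two columns: the weight of the topography is balanced by the buoyancy of the root, ρ_c h = (ρ_m − ρ_c) r.
r = h · ρ_c / (ρ_m − ρ_c) = 4.733 km × 2.839 / (3.29 − 2.839) = 29.8 km.

29.8 km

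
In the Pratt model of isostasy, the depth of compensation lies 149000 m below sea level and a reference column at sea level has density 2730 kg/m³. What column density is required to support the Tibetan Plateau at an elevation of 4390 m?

2650 kg/m³

Pratt balance: ρ_ref D = ρ (D + h).
ρ = ρ_ref D/(D + h) = 2730 × 149000 m/(149000 m + 4390 m) = 2650 kg/m³.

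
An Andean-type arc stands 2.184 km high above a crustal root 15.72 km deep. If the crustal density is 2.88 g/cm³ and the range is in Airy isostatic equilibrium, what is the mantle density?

3.28 g/cm³

Airy balance: ρ_c h = (ρ_m − ρ_c) r → ρ_m = ρ_c (1 + h/r).
ρ_m = 2.88 × (1 + 2.184 km/15.72 km) = 3.28 g/cm³.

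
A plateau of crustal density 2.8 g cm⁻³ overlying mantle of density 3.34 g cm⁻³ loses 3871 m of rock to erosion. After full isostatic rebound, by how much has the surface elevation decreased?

Rebound u = e ρ_c/ρ_m = 3871 m × 2.8/3.34 = 3245 m.
Net surface drop = e − u = 3871 m − 3245 m = e (ρ_m − ρ_c)/ρ_m = 626 m.

626 m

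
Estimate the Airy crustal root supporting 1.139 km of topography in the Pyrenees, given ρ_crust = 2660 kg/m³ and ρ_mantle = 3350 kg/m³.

4.39 km

Isostatic balance requires: the weight of the topography is balanced by the buoyancy of the root, ρ_c h = (ρ_m − ρ_c) r.
r = h · ρ_c / (ρ_m − ρ_c) = 1.139 km × 2660 / (3350 − 2660) = 4.39 km.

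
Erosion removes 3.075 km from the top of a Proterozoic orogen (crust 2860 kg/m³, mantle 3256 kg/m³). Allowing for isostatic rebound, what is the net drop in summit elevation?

0.374 km

Rebound u = e ρ_c/ρ_m = 3.075 km × 2860/3256 = 2.701 km.
Net surface drop = e − u = 3.075 km − 2.701 km = e (ρ_m − ρ_c)/ρ_m = 0.374 km.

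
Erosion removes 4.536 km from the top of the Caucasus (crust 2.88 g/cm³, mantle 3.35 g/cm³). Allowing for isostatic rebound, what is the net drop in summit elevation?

0.636 km

Rebound u = e ρ_c/ρ_m = 4.536 km × 2.88/3.35 = 3.9 km.
Net surface drop = e − u = 4.536 km − 3.9 km = e (ρ_m − ρ_c)/ρ_m = 0.636 km.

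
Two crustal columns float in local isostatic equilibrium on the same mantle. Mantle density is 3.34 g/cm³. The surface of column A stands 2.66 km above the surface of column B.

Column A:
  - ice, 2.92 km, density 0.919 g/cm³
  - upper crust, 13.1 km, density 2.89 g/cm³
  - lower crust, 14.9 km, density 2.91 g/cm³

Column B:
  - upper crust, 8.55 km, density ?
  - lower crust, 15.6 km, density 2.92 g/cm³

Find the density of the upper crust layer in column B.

Take the compensation level at the base of the deeper column (depth z_c below the surface of column A) and equate Σ ρ_i t_i down to z_c; mantle fills any gap and the z_c terms cancel.
Column A: 2.92×0.919 + 13.1×2.89 + 14.9×2.91 + (z_c − 30.92)×3.34
Column B: 2.66×0 + 8.55×ρ + 15.6×2.92 + (z_c − 2.66 − 24.15)×3.34
The z_c×3.34 term appears on both sides and cancels. Collect the known terms of each column as K = Σ(ρt)_known − 3.34 × (depth of known layers): K_A = 83.90148 − 3.34×30.92 = −19.37132; K_B = 45.552 − 3.34×(2.66 + 24.15) = −43.9934.
Balance: K_A = K_B + 8.55×ρ, so ρ = (K_A − K_B)/8.55 = 24.6221/8.55 = 2.88 g/cm³.

2.88 g/cm³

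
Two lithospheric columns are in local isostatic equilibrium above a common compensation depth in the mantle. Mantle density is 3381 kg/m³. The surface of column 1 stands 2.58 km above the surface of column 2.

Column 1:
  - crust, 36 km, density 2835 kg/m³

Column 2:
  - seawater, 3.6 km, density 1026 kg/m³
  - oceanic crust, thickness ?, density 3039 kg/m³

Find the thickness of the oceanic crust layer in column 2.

Take the compensation level at the base of the deeper column (depth z_c below the surface of column 1) and equate Σ ρ_i t_i down to z_c; mantle fills any gap and the z_c terms cancel.
Column 1: 36×2835 + (z_c − 36)×3381
Column 2: 2.58×0 + 3.6×1026 + x×3039 + (z_c − 2.58 − 3.6 − x)×3381
The z_c×3381 term appears on both sides and cancels. Collect the known terms of each column as K = Σ(ρt)_known − 3381 × (depth of known layers): K_1 = 102060 − 3381×36 = −19656; K_2 = 3693.6 − 3381×(2.58 + 3.6) = −17200.98.
Balance: K_1 = K_2 − x×(3381 − 3039), so x = (K_2 − K_1)/(3381 − 3039) = 2455.02/342 = 7.18 km.

7.18 km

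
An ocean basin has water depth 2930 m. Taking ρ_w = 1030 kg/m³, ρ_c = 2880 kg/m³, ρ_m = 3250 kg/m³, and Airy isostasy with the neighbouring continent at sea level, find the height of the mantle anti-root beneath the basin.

14600 m

Equating mass per unit area of the two columns: replacing crust with seawater at the top is compensated by replacing crust with mantle at the base: d (ρ_c − ρ_w) = a (ρ_m − ρ_c).
a = d (ρ_c − ρ_w)/(ρ_m − ρ_c) = 2930 m × 1850/370 = 14600 m.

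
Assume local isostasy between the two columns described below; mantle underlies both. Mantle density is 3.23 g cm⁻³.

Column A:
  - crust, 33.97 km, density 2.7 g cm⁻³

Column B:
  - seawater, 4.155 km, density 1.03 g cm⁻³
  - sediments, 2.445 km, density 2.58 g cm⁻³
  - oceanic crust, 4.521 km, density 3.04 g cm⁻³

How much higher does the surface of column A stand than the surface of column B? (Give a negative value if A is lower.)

For any compensation level in the mantle, the mantle terms cancel and isostasy reduces to e = (Σt_A − Σt_B) − (Σ(ρt)_A − Σ(ρt)_B) / ρ_m.
Σt_A = 33.97 km; Σt_B = 11.121 km; Σ(ρt)_A = 91.719; Σ(ρt)_B = 24.33159 (in km·g cm⁻³).
e = (33.97 − 11.121) − (91.719 − 24.33159) / 3.23 = 1.99 km.

1.99 km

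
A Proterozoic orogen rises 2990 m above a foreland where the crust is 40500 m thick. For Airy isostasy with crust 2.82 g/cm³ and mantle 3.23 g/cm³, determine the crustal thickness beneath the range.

Root depth r = h ρ_c / (ρ_m − ρ_c) = 2990 m × 2.82 / 0.41 = 20570 m.
Total thickness = T + h + r = 40500 m + 2990 m + 20570 m = 64100 m.

64100 m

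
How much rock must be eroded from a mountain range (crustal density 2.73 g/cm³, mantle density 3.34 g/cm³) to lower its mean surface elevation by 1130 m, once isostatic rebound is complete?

6190 m

Net drop Δ = e − u = e − e ρ_c/ρ_m = e (ρ_m − ρ_c)/ρ_m.
e = Δ ρ_m/(ρ_m − ρ_c) = 1130 m × 3.34/0.61 = 6190 m.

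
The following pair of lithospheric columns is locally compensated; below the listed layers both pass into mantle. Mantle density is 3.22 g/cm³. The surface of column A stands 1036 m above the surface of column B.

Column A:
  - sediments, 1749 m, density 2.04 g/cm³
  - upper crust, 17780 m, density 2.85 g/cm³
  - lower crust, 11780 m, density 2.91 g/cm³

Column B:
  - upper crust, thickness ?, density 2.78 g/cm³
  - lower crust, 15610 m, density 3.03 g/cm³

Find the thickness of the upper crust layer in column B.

13600 m

Take the compensation level at the base of the deeper column (depth z_c below the surface of column A) and equate Σ ρ_i t_i down to z_c; mantle fills any gap and the z_c terms cancel.
Column A: 1749×2.04 + 17780×2.85 + 11780×2.91 + (z_c − 31309)×3.22
Column B: 1036×0 + x×2.78 + 15610×3.03 + (z_c − 1036 − 15610 − x)×3.22
The z_c×3.22 term appears on both sides and cancels. Collect the known terms of each column as K = Σ(ρt)_known − 3.22 × (depth of known layers): K_A = 88520.76 − 3.22×31309 = −12294.22; K_B = 47298.3 − 3.22×(1036 + 15610) = −6301.82.
Balance: K_A = K_B − x×(3.22 − 2.78), so x = (K_B − K_A)/(3.22 − 2.78) = 5992.4/0.44 = 13600 m.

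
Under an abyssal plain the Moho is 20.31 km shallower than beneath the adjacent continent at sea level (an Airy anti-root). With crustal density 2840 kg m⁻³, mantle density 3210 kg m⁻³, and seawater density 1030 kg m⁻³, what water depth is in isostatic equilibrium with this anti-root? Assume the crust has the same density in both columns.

4.15 km

Replacing a thickness d of crust by seawater at the top must be balanced by replacing crust with mantle at the base: d (ρ_c − ρ_w) = a (ρ_m − ρ_c).
d = a (ρ_m − ρ_c)/(ρ_c − ρ_w) = 20.31 km × 370/1810 = 4.15 km.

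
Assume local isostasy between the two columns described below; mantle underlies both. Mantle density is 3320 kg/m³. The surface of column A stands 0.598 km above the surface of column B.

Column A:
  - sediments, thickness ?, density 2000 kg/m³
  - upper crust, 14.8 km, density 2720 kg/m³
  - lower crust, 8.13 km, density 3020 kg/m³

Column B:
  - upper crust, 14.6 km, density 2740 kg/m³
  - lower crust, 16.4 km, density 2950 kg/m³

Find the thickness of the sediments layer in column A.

Take the compensation level at the base of the deeper column (depth z_c below the surface of column A) and equate Σ ρ_i t_i down to z_c; mantle fills any gap and the z_c terms cancel.
Column A: x×2000 + 14.8×2720 + 8.13×3020 + (z_c − 22.93 − x)×3320
Column B: 0.598×0 + 14.6×2740 + 16.4×2950 + (z_c − 0.598 − 31)×3320
The z_c×3320 term appears on both sides and cancels. Collect the known terms of each column as K = Σ(ρt)_known − 3320 × (depth of known layers): K_A = 64808.6 − 3320×22.93 = −11319; K_B = 88384 − 3320×(0.598 + 31) = −16521.36.
Balance: K_A − x×(3320 − 2000) = K_B, so x = (K_A − K_B)/(3320 − 2000) = 5202.36/1320 = 3.94 km.

3.94 km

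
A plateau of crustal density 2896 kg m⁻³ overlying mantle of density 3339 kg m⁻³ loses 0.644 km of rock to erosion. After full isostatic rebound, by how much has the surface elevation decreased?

0.0854 km

Rebound u = e ρ_c/ρ_m = 0.644 km × 2896/3339 = 0.5586 km.
Net surface drop = e − u = 0.644 km − 0.5586 km = e (ρ_m − ρ_c)/ρ_m = 0.0854 km.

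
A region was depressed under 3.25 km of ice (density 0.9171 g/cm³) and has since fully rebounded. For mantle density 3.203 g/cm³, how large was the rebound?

Removing the load lets mantle flow back in; uplift u satisfies ρ_ice t = ρ_m u.
u = t ρ_ice/ρ_m = 3.25 km × 0.9171/3.203 = 0.931 km.

0.931 km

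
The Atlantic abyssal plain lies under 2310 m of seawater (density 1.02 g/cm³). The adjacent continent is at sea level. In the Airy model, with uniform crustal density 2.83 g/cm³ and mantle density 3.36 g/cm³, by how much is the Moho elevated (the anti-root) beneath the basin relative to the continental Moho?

7890 m

Equating mass per unit area of the two columns: replacing crust with seawater at the top is compensated by replacing crust with mantle at the base: d (ρ_c − ρ_w) = a (ρ_m − ρ_c).
a = d (ρ_c − ρ_w)/(ρ_m − ρ_c) = 2310 m × 1.81/0.53 = 7890 m.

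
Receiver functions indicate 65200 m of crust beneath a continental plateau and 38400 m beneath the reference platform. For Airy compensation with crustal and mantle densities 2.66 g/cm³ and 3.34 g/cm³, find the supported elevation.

Excess crust Δ = 65200 m − 38400 m = 26800 m, split between elevation h and root r with h + r = Δ.
Airy balance ρ_c h = (ρ_m − ρ_c) r gives r = h ρ_c/(ρ_m − ρ_c), so h (1 + ρ_c/(ρ_m − ρ_c)) = Δ, i.e. h = Δ (ρ_m − ρ_c)/ρ_m.
h = 26800 m × 0.68/3.34 = 5460 m.

5460 m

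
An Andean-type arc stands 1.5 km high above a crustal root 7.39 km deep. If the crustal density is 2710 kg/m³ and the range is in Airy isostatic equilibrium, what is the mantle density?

3260 kg/m³

Airy balance: ρ_c h = (ρ_m − ρ_c) r → ρ_m = ρ_c (1 + h/r).
ρ_m = 2710 × (1 + 1.5 km/7.39 km) = 3260 kg/m³.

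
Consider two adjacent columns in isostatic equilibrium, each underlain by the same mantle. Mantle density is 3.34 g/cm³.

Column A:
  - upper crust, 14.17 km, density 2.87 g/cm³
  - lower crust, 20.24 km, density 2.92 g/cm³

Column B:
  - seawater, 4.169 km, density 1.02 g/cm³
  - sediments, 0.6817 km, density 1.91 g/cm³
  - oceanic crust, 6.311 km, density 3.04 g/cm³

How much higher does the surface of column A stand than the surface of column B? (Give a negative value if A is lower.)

0.785 km

For any compensation level in the mantle, the mantle terms cancel and isostasy reduces to e = (Σt_A − Σt_B) − (Σ(ρt)_A − Σ(ρt)_B) / ρ_m.
Σt_A = 34.41 km; Σt_B = 11.1617 km; Σ(ρt)_A = 99.7687; Σ(ρt)_B = 24.739867 (in km·g/cm³).
e = (34.41 − 11.1617) − (99.7687 − 24.739867) / 3.34 = 0.785 km.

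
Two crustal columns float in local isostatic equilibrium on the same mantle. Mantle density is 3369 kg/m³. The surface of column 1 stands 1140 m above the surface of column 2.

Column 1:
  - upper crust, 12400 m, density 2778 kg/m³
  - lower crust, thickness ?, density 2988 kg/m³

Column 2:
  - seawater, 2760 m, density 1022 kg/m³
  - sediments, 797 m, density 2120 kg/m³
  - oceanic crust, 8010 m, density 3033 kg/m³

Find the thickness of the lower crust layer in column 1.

17500 m

Take the compensation level at the base of the deeper column (depth z_c below the surface of column 1) and equate Σ ρ_i t_i down to z_c; mantle fills any gap and the z_c terms cancel.
Column 1: 12400×2778 + x×2988 + (z_c − 12400 − x)×3369
Column 2: 1140×0 + 2760×1022 + 797×2120 + 8010×3033 + (z_c − 1140 − 11567)×3369
The z_c×3369 term appears on both sides and cancels. Collect the known terms of each column as K = Σ(ρt)_known − 3369 × (depth of known layers): K_1 = 34447200 − 3369×12400 = −7328400; K_2 = 28804690 − 3369×(1140 + 11567) = −14005193.
Balance: K_1 − x×(3369 − 2988) = K_2, so x = (K_1 − K_2)/(3369 − 2988) = 6676790/381 = 17500 m.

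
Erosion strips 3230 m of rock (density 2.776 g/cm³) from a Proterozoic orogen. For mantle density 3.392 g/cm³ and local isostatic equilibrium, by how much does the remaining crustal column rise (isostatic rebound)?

Unloading: uplift u = e ρ_c/ρ_m = 3230 m × 2.776/3.392 = 2640 m.

2640 m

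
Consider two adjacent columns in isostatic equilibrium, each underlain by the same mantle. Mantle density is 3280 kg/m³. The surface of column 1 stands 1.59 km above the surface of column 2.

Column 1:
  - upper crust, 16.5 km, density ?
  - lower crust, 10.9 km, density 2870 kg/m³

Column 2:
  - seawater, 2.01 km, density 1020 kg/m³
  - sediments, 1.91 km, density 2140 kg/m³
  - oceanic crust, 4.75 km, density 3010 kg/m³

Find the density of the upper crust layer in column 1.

2750 kg/m³

Take the compensation level at the base of the deeper column (depth z_c below the surface of column 1) and equate Σ ρ_i t_i down to z_c; mantle fills any gap and the z_c terms cancel.
Column 1: 16.5×ρ + 10.9×2870 + (z_c − 27.4)×3280
Column 2: 1.59×0 + 2.01×1020 + 1.91×2140 + 4.75×3010 + (z_c − 1.59 − 8.67)×3280
The z_c×3280 term appears on both sides and cancels. Collect the known terms of each column as K = Σ(ρt)_known − 3280 × (depth of known layers): K_1 = 31283 − 3280×27.4 = −58589; K_2 = 20435.1 − 3280×(1.59 + 8.67) = −13217.7.
Balance: K_1 + 16.5×ρ = K_2, so ρ = (K_2 − K_1)/16.5 = 45371.3/16.5 = 2750 kg/m³.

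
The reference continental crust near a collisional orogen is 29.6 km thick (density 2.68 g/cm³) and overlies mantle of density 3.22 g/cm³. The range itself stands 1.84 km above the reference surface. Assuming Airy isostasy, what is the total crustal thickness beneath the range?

Root depth r = h ρ_c / (ρ_m − ρ_c) = 1.84 km × 2.68 / 0.54 = 9.132 km.
Total thickness = T + h + r = 29.6 km + 1.84 km + 9.132 km = 40.6 km.

40.6 km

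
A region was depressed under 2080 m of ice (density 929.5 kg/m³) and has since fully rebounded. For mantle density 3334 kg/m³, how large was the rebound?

Removing the load lets mantle flow back in; uplift u satisfies ρ_ice t = ρ_m u.
u = t ρ_ice/ρ_m = 2080 m × 929.5/3334 = 580 m.

580 m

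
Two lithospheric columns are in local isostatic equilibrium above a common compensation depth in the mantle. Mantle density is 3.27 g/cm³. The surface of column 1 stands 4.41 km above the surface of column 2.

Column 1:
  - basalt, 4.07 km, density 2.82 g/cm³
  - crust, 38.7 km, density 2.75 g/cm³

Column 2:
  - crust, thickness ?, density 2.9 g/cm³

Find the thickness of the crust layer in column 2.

Take the compensation level at the base of the deeper column (depth z_c below the surface of column 1) and equate Σ ρ_i t_i down to z_c; mantle fills any gap and the z_c terms cancel.
Column 1: 4.07×2.82 + 38.7×2.75 + (z_c − 42.77)×3.27
Column 2: 4.41×0 + x×2.9 + (z_c − 4.41 − 0 − x)×3.27
The z_c×3.27 term appears on both sides and cancels. Collect the known terms of each column as K = Σ(ρt)_known − 3.27 × (depth of known layers): K_1 = 117.9024 − 3.27×42.77 = −21.9555; K_2 = 0 − 3.27×(4.41 + 0) = −14.4207.
Balance: K_1 = K_2 − x×(3.27 − 2.9), so x = (K_2 − K_1)/(3.27 − 2.9) = 7.5348/0.37 = 20.4 km.

20.4 km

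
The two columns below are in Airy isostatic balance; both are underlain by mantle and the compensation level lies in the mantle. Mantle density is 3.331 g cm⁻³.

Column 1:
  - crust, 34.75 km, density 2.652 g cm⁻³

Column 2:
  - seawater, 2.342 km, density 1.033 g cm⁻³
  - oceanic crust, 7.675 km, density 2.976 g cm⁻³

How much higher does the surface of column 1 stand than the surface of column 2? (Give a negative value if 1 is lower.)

4.65 km

For any compensation level in the mantle, the mantle terms cancel and isostasy reduces to e = (Σt_1 − Σt_2) − (Σ(ρt)_1 − Σ(ρt)_2) / ρ_m.
Σt_1 = 34.75 km; Σt_2 = 10.017 km; Σ(ρt)_1 = 92.157; Σ(ρt)_2 = 25.260086 (in km·g cm⁻³).
e = (34.75 − 10.017) − (92.157 − 25.260086) / 3.331 = 4.65 km.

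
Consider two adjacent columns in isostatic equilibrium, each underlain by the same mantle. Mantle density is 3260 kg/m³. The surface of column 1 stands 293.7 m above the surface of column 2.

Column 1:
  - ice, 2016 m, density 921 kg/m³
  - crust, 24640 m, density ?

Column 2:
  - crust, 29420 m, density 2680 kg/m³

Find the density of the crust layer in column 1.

2720 kg/m³

Take the compensation level at the base of the deeper column (depth z_c below the surface of column 1) and equate Σ ρ_i t_i down to z_c; mantle fills any gap and the z_c terms cancel.
Column 1: 2016×921 + 24640×ρ + (z_c − 26656)×3260
Column 2: 293.7×0 + 29420×2680 + (z_c − 293.7 − 29420)×3260
The z_c×3260 term appears on both sides and cancels. Collect the known terms of each column as K = Σ(ρt)_known − 3260 × (depth of known layers): K_1 = 1856736 − 3260×26656 = −85041824; K_2 = 78845600 − 3260×(293.7 + 29420) = −18021062.
Balance: K_1 + 24640×ρ = K_2, so ρ = (K_2 − K_1)/24640 = 67020800/24640 = 2720 kg/m³.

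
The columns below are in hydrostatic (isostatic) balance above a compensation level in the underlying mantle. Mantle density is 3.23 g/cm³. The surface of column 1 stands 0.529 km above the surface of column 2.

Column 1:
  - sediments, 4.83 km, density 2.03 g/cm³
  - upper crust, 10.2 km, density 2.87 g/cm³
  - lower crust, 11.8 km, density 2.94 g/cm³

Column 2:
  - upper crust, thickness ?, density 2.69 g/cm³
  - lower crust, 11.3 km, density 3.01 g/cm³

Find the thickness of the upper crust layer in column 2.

16.1 km

Take the compensation level at the base of the deeper column (depth z_c below the surface of column 1) and equate Σ ρ_i t_i down to z_c; mantle fills any gap and the z_c terms cancel.
Column 1: 4.83×2.03 + 10.2×2.87 + 11.8×2.94 + (z_c − 26.83)×3.23
Column 2: 0.529×0 + x×2.69 + 11.3×3.01 + (z_c − 0.529 − 11.3 − x)×3.23
The z_c×3.23 term appears on both sides and cancels. Collect the known terms of each column as K = Σ(ρt)_known − 3.23 × (depth of known layers): K_1 = 73.7709 − 3.23×26.83 = −12.89; K_2 = 34.013 − 3.23×(0.529 + 11.3) = −4.19467.
Balance: K_1 = K_2 − x×(3.23 − 2.69), so x = (K_2 − K_1)/(3.23 − 2.69) = 8.69533/0.54 = 16.1 km.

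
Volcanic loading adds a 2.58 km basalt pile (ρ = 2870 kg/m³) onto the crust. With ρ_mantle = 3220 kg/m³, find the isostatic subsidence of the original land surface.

2.3 km

Subaerial loading: s = t ρ_load / ρ_m.
s = 2.58 km × 2870/3220 = 2.3 km.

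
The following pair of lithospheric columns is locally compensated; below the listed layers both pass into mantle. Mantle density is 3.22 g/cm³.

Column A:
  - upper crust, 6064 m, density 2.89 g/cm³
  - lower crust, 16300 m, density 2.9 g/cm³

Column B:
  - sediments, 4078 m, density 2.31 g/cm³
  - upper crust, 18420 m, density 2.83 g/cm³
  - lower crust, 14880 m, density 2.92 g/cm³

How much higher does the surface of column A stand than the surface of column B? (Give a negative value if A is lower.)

For any compensation level in the mantle, the mantle terms cancel and isostasy reduces to e = (Σt_A − Σt_B) − (Σ(ρt)_A − Σ(ρt)_B) / ρ_m.
Σt_A = 22364 m; Σt_B = 37378 m; Σ(ρt)_A = 64794.96; Σ(ρt)_B = 104998.38 (in m·g/cm³).
e = (22364 − 37378) − (64794.96 − 104998.38) / 3.22 = −2530 m.

−2530 m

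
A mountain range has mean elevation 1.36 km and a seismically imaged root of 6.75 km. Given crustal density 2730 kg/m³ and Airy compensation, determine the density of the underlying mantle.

3280 kg/m³

Airy balance: ρ_c h = (ρ_m − ρ_c) r → ρ_m = ρ_c (1 + h/r).
ρ_m = 2730 × (1 + 1.36 km/6.75 km) = 3280 kg/m³.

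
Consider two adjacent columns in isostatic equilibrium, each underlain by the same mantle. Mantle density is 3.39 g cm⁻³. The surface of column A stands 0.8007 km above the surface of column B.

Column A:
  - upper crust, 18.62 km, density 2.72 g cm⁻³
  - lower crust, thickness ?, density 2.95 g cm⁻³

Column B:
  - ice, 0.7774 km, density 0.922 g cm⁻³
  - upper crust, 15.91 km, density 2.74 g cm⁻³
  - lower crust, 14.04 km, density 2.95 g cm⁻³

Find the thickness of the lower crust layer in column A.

19.7 km

Take the compensation level at the base of the deeper column (depth z_c below the surface of column A) and equate Σ ρ_i t_i down to z_c; mantle fills any gap and the z_c terms cancel.
Column A: 18.62×2.72 + x×2.95 + (z_c − 18.62 − x)×3.39
Column B: 0.8007×0 + 0.7774×0.922 + 15.91×2.74 + 14.04×2.95 + (z_c − 0.8007 − 30.7274)×3.39
The z_c×3.39 term appears on both sides and cancels. Collect the known terms of each column as K = Σ(ρt)_known − 3.39 × (depth of known layers): K_A = 50.6464 − 3.39×18.62 = −12.4754; K_B = 85.7281628 − 3.39×(0.8007 + 30.7274) = −21.1520962.
Balance: K_A − x×(3.39 − 2.95) = K_B, so x = (K_A − K_B)/(3.39 − 2.95) = 8.6767/0.44 = 19.7 km.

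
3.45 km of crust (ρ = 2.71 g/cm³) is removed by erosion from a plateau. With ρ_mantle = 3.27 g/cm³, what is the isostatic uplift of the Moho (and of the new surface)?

2.86 km

Unloading: uplift u = e ρ_c/ρ_m = 3.45 km × 2.71/3.27 = 2.86 km.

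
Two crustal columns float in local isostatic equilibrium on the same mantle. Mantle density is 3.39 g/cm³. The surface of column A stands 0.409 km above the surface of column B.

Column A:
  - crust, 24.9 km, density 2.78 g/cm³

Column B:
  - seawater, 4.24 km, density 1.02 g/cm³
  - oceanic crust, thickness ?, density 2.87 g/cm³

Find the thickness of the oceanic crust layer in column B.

7.22 km

Take the compensation level at the base of the deeper column (depth z_c below the surface of column A) and equate Σ ρ_i t_i down to z_c; mantle fills any gap and the z_c terms cancel.
Column A: 24.9×2.78 + (z_c − 24.9)×3.39
Column B: 0.409×0 + 4.24×1.02 + x×2.87 + (z_c − 0.409 − 4.24 − x)×3.39
The z_c×3.39 term appears on both sides and cancels. Collect the known terms of each column as K = Σ(ρt)_known − 3.39 × (depth of known layers): K_A = 69.222 − 3.39×24.9 = −15.189; K_B = 4.3248 − 3.39×(0.409 + 4.24) = −11.43531.
Balance: K_A = K_B − x×(3.39 − 2.87), so x = (K_B − K_A)/(3.39 − 2.87) = 3.75369/0.52 = 7.22 km.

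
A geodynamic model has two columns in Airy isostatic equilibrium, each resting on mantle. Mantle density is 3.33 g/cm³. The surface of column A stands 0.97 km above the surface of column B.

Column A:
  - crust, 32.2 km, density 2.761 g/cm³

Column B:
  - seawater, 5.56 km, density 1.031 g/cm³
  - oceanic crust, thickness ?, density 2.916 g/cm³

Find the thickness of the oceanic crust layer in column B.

5.58 km

Take the compensation level at the base of the deeper column (depth z_c below the surface of column A) and equate Σ ρ_i t_i down to z_c; mantle fills any gap and the z_c terms cancel.
Column A: 32.2×2.761 + (z_c − 32.2)×3.33
Column B: 0.97×0 + 5.56×1.031 + x×2.916 + (z_c − 0.97 − 5.56 − x)×3.33
The z_c×3.33 term appears on both sides and cancels. Collect the known terms of each column as K = Σ(ρt)_known − 3.33 × (depth of known layers): K_A = 88.9042 − 3.33×32.2 = −18.3218; K_B = 5.73236 − 3.33×(0.97 + 5.56) = −16.01254.
Balance: K_A = K_B − x×(3.33 − 2.916), so x = (K_B − K_A)/(3.33 − 2.916) = 2.30926/0.414 = 5.58 km.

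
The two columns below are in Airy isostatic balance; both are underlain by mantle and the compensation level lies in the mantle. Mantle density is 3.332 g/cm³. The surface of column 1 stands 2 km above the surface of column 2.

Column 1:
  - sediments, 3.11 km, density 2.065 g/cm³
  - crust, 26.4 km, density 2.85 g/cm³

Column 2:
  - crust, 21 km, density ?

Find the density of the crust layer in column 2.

Take the compensation level at the base of the deeper column (depth z_c below the surface of column 1) and equate Σ ρ_i t_i down to z_c; mantle fills any gap and the z_c terms cancel.
Column 1: 3.11×2.065 + 26.4×2.85 + (z_c − 29.51)×3.332
Column 2: 2×0 + 21×ρ + (z_c − 2 − 21)×3.332
The z_c×3.332 term appears on both sides and cancels. Collect the known terms of each column as K = Σ(ρt)_known − 3.332 × (depth of known layers): K_1 = 81.66215 − 3.332×29.51 = −16.66517; K_2 = 0 − 3.332×(2 + 21) = −76.636.
Balance: K_1 = K_2 + 21×ρ, so ρ = (K_1 − K_2)/21 = 59.9708/21 = 2.86 g/cm³.

2.86 g/cm³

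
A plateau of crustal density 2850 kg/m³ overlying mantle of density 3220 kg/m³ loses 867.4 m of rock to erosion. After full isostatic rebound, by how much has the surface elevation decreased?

99.7 m

Rebound u = e ρ_c/ρ_m = 867.4 m × 2850/3220 = 767.7 m.
Net surface drop = e − u = 867.4 m − 767.7 m = e (ρ_m − ρ_c)/ρ_m = 99.7 m.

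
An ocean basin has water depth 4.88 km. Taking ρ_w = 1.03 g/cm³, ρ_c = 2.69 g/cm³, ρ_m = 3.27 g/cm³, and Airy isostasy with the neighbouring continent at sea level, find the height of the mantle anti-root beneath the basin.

14 km

Equating mass per unit area of the two columns: replacing crust with seawater at the top is compensated by replacing crust with mantle at the base: d (ρ_c − ρ_w) = a (ρ_m − ρ_c).
a = d (ρ_c − ρ_w)/(ρ_m − ρ_c) = 4.88 km × 1.66/0.58 = 14 km.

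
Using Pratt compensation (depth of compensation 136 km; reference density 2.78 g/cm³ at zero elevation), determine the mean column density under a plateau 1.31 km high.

2.75 g/cm³

Pratt balance: ρ_ref D = ρ (D + h).
ρ = ρ_ref D/(D + h) = 2.78 × 136 km/(136 km + 1.31 km) = 2.75 g/cm³.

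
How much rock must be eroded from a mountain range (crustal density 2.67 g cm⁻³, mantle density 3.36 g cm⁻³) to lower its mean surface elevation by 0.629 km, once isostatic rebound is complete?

Net drop Δ = e − u = e − e ρ_c/ρ_m = e (ρ_m − ρ_c)/ρ_m.
e = Δ ρ_m/(ρ_m − ρ_c) = 0.629 km × 3.36/0.69 = 3.06 km.

3.06 km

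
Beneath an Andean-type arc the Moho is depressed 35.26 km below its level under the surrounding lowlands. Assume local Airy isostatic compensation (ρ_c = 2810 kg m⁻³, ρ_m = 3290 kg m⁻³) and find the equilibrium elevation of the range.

Balancing pressure at the compensation depth: ρ_c h = (ρ_m − ρ_c) r.
h = r (ρ_m − ρ_c) / ρ_c = 35.26 km × (3290 − 2810) / 2810 = 6.02 km.

6.02 km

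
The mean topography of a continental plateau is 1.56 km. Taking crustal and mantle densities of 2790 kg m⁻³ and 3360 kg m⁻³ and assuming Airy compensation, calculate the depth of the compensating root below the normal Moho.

Equating mass per unit area of the two columns: the weight of the topography is balanced by the buoyancy of the root, ρ_c h = (ρ_m − ρ_c) r.
r = h · ρ_c / (ρ_m − ρ_c) = 1.56 km × 2790 / (3360 − 2790) = 7.64 km.

7.64 km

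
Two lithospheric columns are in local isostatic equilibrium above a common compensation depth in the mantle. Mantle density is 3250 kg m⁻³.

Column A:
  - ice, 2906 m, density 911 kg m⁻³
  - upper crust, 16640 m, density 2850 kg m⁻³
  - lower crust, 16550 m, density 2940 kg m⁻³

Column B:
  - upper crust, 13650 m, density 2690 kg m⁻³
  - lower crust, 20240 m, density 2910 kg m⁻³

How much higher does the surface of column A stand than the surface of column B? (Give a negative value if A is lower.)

1250 m

For any compensation level in the mantle, the mantle terms cancel and isostasy reduces to e = (Σt_A − Σt_B) − (Σ(ρt)_A − Σ(ρt)_B) / ρ_m.
Σt_A = 36096 m; Σt_B = 33890 m; Σ(ρt)_A = 98728366; Σ(ρt)_B = 95616900 (in m·kg m⁻³).
e = (36096 − 33890) − (98728366 − 95616900) / 3250 = 1250 m.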